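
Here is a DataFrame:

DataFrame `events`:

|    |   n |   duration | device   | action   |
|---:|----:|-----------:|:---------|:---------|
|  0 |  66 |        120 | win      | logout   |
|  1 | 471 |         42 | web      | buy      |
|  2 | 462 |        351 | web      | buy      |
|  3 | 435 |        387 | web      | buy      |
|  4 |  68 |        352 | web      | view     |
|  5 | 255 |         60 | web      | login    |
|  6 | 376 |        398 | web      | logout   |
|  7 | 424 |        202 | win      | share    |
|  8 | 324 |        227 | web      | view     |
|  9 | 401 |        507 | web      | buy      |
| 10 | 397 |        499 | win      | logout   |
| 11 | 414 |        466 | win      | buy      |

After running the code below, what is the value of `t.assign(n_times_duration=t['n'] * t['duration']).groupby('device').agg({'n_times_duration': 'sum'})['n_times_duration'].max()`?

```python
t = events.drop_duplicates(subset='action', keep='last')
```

476675

drop duplicate action (keep=last):
      n  duration device  action
5   255        60    web   login
7   424       202    win   share
8   324       227    web    view
10  397       499    win  logout
11  414       466    win     buy
add column n_times_duration = t['n'] * t['duration']:
      n  duration device  action  n_times_duration
5   255        60    web   login             15300
7   424       202    win   share             85648
8   324       227    web    view             73548
10  397       499    win  logout            198103
11  414       466    win     buy            192924
group by device, sum of n_times_duration:
        n_times_duration
device                  
web                88848
win               476675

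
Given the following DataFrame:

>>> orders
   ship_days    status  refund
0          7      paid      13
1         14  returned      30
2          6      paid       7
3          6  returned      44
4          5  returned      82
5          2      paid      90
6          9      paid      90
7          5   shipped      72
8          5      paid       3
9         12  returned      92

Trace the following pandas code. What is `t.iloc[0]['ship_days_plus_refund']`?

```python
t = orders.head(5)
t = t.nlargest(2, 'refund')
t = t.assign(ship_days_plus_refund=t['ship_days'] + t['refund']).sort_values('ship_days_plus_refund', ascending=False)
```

take first 5 rows:
   ship_days    status  refund
0          7      paid      13
1         14  returned      30
2          6      paid       7
3          6  returned      44
4          5  returned      82
take 2 rows with largest refund:
   ship_days    status  refund
4          5  returned      82
3          6  returned      44
add column ship_days_plus_refund = t['ship_days'] + t['refund']:
   ship_days    status  refund  ship_days_plus_refund
4          5  returned      82                     87
3          6  returned      44                     50
sort by ship_days_plus_refund descending:
   ship_days    status  refund  ship_days_plus_refund
4          5  returned      82                     87
3          6  returned      44                     50
value at position 0, column 'ship_days_plus_refund' → 87

87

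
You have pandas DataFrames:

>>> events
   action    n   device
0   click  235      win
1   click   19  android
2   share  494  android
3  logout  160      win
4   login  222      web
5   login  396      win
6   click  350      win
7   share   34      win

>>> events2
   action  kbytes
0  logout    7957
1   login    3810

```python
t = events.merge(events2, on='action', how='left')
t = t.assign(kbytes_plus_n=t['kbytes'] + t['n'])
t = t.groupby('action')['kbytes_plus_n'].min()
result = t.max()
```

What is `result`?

8117.0

merge on 'action' (how='left') → 8 rows:
   action    n   device  kbytes
0   click  235      win     NaN
1   click   19  android     NaN
2   share  494  android     NaN
3  logout  160      win  7957.0
4   login  222      web  3810.0
5   login  396      win  3810.0
6   click  350      win     NaN
7   share   34      win     NaN
add column kbytes_plus_n = t['kbytes'] + t['n']:
   action    n   device  kbytes  kbytes_plus_n
0   click  235      win     NaN            NaN
1   click   19  android     NaN            NaN
2   share  494  android     NaN            NaN
3  logout  160      win  7957.0         8117.0
4   login  222      web  3810.0         4032.0
5   login  396      win  3810.0         4206.0
6   click  350      win     NaN            NaN
7   share   34      win     NaN            NaN
group by action, min of kbytes_plus_n:
action
click        NaN
login     4032.0
logout    8117.0
share        NaN
Name: kbytes_plus_n, dtype: float64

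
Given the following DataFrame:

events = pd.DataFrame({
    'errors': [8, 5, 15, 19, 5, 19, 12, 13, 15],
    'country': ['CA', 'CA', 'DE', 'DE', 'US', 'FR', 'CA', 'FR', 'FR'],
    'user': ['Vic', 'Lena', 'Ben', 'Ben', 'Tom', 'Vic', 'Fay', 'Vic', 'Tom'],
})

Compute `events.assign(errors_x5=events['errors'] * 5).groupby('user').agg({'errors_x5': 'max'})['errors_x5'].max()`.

95

add column errors_x5 = events['errors'] * 5:
   errors country  user  errors_x5
0       8      CA   Vic         40
1       5      CA  Lena         25
2      15      DE   Ben         75
3      19      DE   Ben         95
4       5      US   Tom         25
5      19      FR   Vic         95
6      12      CA   Fay         60
7      13      FR   Vic         65
8      15      FR   Tom         75
group by user, max of errors_x5:
      errors_x5
user           
Ben          95
Fay          60
Lena         25
Tom          75
Vic          95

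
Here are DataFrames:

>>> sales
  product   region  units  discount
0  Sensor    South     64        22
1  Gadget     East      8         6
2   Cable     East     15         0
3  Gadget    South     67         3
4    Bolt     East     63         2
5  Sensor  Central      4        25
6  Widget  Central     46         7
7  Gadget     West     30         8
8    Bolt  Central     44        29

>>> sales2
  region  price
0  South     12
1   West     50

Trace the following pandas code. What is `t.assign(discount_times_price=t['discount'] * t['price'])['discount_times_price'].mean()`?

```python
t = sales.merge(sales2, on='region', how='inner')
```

233.333333333

merge on 'region' (how='inner') → 3 rows:
  product region  units  discount  price
0  Sensor  South     64        22     12
1  Gadget  South     67         3     12
2  Gadget   West     30         8     50
add column discount_times_price = t['discount'] * t['price']:
  product region  units  discount  price  discount_times_price
0  Sensor  South     64        22     12                   264
1  Gadget  South     67         3     12                    36
2  Gadget   West     30         8     50                   400
So mean() = 233.333333333.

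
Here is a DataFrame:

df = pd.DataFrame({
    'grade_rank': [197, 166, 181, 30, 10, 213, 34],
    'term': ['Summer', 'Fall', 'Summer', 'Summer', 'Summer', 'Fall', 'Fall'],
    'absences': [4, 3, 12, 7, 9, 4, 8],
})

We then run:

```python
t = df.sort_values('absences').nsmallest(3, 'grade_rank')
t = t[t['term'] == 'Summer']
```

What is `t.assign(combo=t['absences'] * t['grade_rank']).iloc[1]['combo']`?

sort by absences:
   grade_rank    term  absences
1         166    Fall         3
0         197  Summer         4
5         213    Fall         4
3          30  Summer         7
6          34    Fall         8
4          10  Summer         9
2         181  Summer        12
take 3 rows with smallest grade_rank:
   grade_rank    term  absences
4          10  Summer         9
3          30  Summer         7
6          34    Fall         8
filter rows where term == 'Summer':
   grade_rank    term  absences
4          10  Summer         9
3          30  Summer         7
add column combo = t['absences'] * t['grade_rank']:
   grade_rank    term  absences  combo
4          10  Summer         9     90
3          30  Summer         7    210
value at position 1, column 'combo' → 210

210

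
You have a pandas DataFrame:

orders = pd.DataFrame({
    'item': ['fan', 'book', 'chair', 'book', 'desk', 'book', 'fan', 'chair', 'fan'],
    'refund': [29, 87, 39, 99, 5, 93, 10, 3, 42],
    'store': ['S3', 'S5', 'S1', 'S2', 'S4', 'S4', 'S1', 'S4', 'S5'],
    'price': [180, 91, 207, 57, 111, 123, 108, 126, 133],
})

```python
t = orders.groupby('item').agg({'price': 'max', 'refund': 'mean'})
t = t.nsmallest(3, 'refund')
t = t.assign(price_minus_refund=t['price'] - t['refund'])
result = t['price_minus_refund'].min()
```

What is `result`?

106.0

group by item: max(price), mean(refund):
       price  refund
item                
book     123    93.0
chair    207    21.0
desk     111     5.0
fan      180    27.0
take 3 rows with smallest refund:
       price  refund
item                
desk     111     5.0
chair    207    21.0
fan      180    27.0
add column price_minus_refund = t['price'] - t['refund']:
       price  refund  price_minus_refund
item                                    
desk     111     5.0               106.0
chair    207    21.0               186.0
fan      180    27.0               153.0
So min() = 106.0.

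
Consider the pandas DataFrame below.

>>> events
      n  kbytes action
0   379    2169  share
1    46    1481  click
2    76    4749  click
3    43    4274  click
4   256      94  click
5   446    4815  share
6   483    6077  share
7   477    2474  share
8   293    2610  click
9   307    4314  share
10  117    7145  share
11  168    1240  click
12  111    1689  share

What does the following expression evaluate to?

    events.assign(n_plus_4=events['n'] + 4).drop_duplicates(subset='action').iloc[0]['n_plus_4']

383

add column n_plus_4 = events['n'] + 4:
      n  kbytes action  n_plus_4
0   379    2169  share       383
1    46    1481  click        50
2    76    4749  click        80
3    43    4274  click        47
4   256      94  click       260
5   446    4815  share       450
6   483    6077  share       487
7   477    2474  share       481
8   293    2610  click       297
9   307    4314  share       311
10  117    7145  share       121
11  168    1240  click       172
12  111    1689  share       115
drop duplicate action (keep=first):
     n  kbytes action  n_plus_4
0  379    2169  share       383
1   46    1481  click        50
value at position 0, column 'n_plus_4' → 383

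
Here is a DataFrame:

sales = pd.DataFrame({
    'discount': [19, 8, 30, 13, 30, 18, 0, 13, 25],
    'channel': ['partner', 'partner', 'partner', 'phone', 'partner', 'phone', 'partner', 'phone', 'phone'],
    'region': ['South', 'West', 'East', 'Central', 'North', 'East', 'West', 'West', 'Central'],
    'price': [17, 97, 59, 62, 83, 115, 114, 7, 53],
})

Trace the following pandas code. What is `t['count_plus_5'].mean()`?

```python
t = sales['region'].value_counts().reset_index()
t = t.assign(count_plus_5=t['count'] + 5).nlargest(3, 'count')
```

7.33333333333

value_counts of region:
region
West       3
East       2
Central    2
South      1
North      1
Name: count, dtype: int64
reset_index():
    region  count
0     West      3
1     East      2
2  Central      2
3    South      1
4    North      1
add column count_plus_5 = t['count'] + 5:
    region  count  count_plus_5
0     West      3             8
1     East      2             7
2  Central      2             7
3    South      1             6
4    North      1             6
take 3 rows with largest count:
    region  count  count_plus_5
0     West      3             8
1     East      2             7
2  Central      2             7
So mean() = 7.33333333333.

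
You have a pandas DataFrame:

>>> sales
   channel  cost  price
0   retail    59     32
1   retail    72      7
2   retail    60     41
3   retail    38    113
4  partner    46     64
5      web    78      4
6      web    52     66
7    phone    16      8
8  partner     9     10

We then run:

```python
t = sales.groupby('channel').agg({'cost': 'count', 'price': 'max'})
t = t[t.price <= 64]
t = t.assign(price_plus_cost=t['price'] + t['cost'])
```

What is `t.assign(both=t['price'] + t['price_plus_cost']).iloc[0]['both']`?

group by channel: count(cost), max(price):
         cost  price
channel             
partner     2     64
phone       1      8
retail      4    113
web         2     66
filter rows where price <= 64:
         cost  price
channel             
partner     2     64
phone       1      8
add column price_plus_cost = t['price'] + t['cost']:
         cost  price  price_plus_cost
channel                              
partner     2     64               66
phone       1      8                9
add column both = t['price'] + t['price_plus_cost']:
         cost  price  price_plus_cost  both
channel                                    
partner     2     64               66   130
phone       1      8                9    17
Reading off the value at position 0, column 'both', we get 130.

130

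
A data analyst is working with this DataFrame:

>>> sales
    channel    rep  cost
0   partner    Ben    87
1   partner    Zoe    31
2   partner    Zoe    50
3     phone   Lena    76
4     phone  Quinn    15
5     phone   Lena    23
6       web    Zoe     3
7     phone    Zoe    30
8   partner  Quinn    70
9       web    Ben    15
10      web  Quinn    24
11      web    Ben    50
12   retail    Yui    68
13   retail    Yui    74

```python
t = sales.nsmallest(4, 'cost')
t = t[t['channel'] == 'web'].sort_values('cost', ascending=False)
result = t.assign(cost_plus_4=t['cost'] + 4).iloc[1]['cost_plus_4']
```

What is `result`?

7

take 4 rows with smallest cost:
  channel    rep  cost
6     web    Zoe     3
4   phone  Quinn    15
9     web    Ben    15
5   phone   Lena    23
filter rows where channel == 'web':
  channel  rep  cost
6     web  Zoe     3
9     web  Ben    15
sort by cost descending:
  channel  rep  cost
9     web  Ben    15
6     web  Zoe     3
add column cost_plus_4 = t['cost'] + 4:
  channel  rep  cost  cost_plus_4
9     web  Ben    15           19
6     web  Zoe     3            7
Hence 7.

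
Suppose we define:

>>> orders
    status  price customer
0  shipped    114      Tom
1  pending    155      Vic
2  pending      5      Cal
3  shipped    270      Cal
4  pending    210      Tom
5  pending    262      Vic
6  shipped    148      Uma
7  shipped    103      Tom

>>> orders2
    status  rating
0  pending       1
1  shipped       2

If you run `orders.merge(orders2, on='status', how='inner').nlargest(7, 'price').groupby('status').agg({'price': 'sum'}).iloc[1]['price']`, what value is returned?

635

merge on 'status' (how='inner') → 8 rows:
    status  price customer  rating
0  shipped    114      Tom       2
1  pending    155      Vic       1
2  pending      5      Cal       1
3  shipped    270      Cal       2
4  pending    210      Tom       1
5  pending    262      Vic       1
6  shipped    148      Uma       2
7  shipped    103      Tom       2
take 7 rows with largest price:
    status  price customer  rating
3  shipped    270      Cal       2
5  pending    262      Vic       1
4  pending    210      Tom       1
1  pending    155      Vic       1
6  shipped    148      Uma       2
0  shipped    114      Tom       2
7  shipped    103      Tom       2
group by status, sum of price:
         price
status        
pending    627
shipped    635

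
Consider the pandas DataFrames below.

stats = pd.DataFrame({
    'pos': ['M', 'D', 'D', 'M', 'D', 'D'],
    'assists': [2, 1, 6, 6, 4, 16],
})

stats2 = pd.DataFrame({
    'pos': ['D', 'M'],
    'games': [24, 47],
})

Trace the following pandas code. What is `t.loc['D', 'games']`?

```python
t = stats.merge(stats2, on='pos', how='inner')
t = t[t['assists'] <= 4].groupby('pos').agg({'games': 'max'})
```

24

merge on 'pos' (how='inner') → 6 rows:
  pos  assists  games
0   M        2     47
1   D        1     24
2   D        6     24
3   M        6     47
4   D        4     24
5   D       16     24
filter rows where assists <= 4:
  pos  assists  games
0   M        2     47
1   D        1     24
4   D        4     24
group by pos, max of games:
     games
pos       
D       24
M       47
Then the value at row 'D', column 'games': 24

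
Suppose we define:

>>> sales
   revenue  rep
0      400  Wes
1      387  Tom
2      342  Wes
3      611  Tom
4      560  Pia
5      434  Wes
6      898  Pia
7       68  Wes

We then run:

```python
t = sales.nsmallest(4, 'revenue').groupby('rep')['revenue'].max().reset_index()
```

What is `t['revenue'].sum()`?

take 4 rows with smallest revenue:
   revenue  rep
7       68  Wes
2      342  Wes
1      387  Tom
0      400  Wes
group by rep, max of revenue:
rep
Tom    387
Wes    400
Name: revenue, dtype: int64
reset_index():
   rep  revenue
0  Tom      387
1  Wes      400
Finally, sum of column 'revenue' = 787.

787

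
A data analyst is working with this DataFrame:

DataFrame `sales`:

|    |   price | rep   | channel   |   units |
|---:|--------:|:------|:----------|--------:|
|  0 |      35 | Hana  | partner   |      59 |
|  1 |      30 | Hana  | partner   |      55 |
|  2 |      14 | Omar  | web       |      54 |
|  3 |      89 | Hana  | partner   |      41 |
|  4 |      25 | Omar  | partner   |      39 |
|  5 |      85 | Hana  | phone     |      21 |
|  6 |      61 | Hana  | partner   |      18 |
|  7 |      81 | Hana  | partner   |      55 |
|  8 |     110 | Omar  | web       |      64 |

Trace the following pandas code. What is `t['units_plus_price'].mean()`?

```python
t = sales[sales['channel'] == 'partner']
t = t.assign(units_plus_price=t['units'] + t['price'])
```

filter rows where channel == 'partner':
   price   rep  channel  units
0     35  Hana  partner     59
1     30  Hana  partner     55
3     89  Hana  partner     41
4     25  Omar  partner     39
6     61  Hana  partner     18
7     81  Hana  partner     55
add column units_plus_price = t['units'] + t['price']:
   price   rep  channel  units  units_plus_price
0     35  Hana  partner     59                94
1     30  Hana  partner     55                85
3     89  Hana  partner     41               130
4     25  Omar  partner     39                64
6     61  Hana  partner     18                79
7     81  Hana  partner     55               136
So mean() = 98.0.

98.0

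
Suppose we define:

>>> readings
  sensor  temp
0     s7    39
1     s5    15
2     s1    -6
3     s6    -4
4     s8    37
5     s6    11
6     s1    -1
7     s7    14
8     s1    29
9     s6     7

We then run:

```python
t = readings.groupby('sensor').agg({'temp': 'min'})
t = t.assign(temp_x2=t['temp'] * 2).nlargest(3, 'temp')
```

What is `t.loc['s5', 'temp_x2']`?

30

group by sensor, min of temp:
        temp
sensor      
s1        -6
s5        15
s6        -4
s7        14
s8        37
add column temp_x2 = t['temp'] * 2:
        temp  temp_x2
sensor               
s1        -6      -12
s5        15       30
s6        -4       -8
s7        14       28
s8        37       74
take 3 rows with largest temp:
        temp  temp_x2
sensor               
s8        37       74
s5        15       30
s7        14       28
Then the value at row 's5', column 'temp_x2': 30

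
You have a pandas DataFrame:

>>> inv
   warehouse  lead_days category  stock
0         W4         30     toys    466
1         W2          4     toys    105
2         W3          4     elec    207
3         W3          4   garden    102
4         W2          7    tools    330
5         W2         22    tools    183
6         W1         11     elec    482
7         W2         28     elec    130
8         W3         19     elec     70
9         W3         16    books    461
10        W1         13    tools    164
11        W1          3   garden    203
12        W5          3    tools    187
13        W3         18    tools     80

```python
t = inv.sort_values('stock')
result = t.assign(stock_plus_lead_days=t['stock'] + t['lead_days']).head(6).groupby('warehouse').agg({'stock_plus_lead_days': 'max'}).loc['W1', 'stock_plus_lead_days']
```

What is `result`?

177

sort by stock:
   warehouse  lead_days category  stock
8         W3         19     elec     70
13        W3         18    tools     80
3         W3          4   garden    102
1         W2          4     toys    105
7         W2         28     elec    130
10        W1         13    tools    164
5         W2         22    tools    183
12        W5          3    tools    187
11        W1          3   garden    203
2         W3          4     elec    207
4         W2          7    tools    330
9         W3         16    books    461
0         W4         30     toys    466
6         W1         11     elec    482
add column stock_plus_lead_days = t['stock'] + t['lead_days']:
   warehouse  lead_days category  stock  stock_plus_lead_days
8         W3         19     elec     70                    89
13        W3         18    tools     80                    98
3         W3          4   garden    102                   106
1         W2          4     toys    105                   109
7         W2         28     elec    130                   158
10        W1         13    tools    164                   177
5         W2         22    tools    183                   205
12        W5          3    tools    187                   190
11        W1          3   garden    203                   206
2         W3          4     elec    207                   211
4         W2          7    tools    330                   337
9         W3         16    books    461                   477
0         W4         30     toys    466                   496
6         W1         11     elec    482                   493
take first 6 rows:
   warehouse  lead_days category  stock  stock_plus_lead_days
8         W3         19     elec     70                    89
13        W3         18    tools     80                    98
3         W3          4   garden    102                   106
1         W2          4     toys    105                   109
7         W2         28     elec    130                   158
10        W1         13    tools    164                   177
group by warehouse, max of stock_plus_lead_days:
           stock_plus_lead_days
warehouse                      
W1                          177
W2                          158
W3                          106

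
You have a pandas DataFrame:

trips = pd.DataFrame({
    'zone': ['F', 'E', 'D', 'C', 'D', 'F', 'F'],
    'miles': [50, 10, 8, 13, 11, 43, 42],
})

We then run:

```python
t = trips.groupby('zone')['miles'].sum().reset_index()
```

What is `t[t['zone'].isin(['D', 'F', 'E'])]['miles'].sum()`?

group by zone, sum of miles:
zone
C     13
D     19
E     10
F    135
Name: miles, dtype: int64
reset_index():
  zone  miles
0    C     13
1    D     19
2    E     10
3    F    135
filter rows where zone in ['D', 'F', 'E']:
  zone  miles
1    D     19
2    E     10
3    F    135
Then the sum of column 'miles': 164

164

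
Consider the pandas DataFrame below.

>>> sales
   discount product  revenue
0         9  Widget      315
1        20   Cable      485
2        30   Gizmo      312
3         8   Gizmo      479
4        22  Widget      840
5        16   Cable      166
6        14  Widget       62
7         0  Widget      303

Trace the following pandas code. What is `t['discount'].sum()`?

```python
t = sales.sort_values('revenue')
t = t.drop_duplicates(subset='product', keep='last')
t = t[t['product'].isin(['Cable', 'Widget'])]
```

42

sort by revenue:
   discount product  revenue
6        14  Widget       62
5        16   Cable      166
7         0  Widget      303
2        30   Gizmo      312
0         9  Widget      315
3         8   Gizmo      479
1        20   Cable      485
4        22  Widget      840
drop duplicate product (keep=last):
   discount product  revenue
3         8   Gizmo      479
1        20   Cable      485
4        22  Widget      840
filter rows where product in ['Cable', 'Widget']:
   discount product  revenue
1        20   Cable      485
4        22  Widget      840
Then the sum of column 'discount': 42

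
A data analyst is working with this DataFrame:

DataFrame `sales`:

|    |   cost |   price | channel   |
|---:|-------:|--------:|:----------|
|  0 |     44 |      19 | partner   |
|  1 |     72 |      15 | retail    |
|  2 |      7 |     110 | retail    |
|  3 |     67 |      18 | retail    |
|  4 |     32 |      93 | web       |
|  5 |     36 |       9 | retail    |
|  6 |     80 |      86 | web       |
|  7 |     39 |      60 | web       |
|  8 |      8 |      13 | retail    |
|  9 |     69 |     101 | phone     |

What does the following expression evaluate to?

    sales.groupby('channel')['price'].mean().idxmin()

group by channel, mean of price:
channel
partner     19.000000
phone      101.000000
retail      33.000000
web         79.666667
Name: price, dtype: float64
Then the label with the smallest value: partner

partner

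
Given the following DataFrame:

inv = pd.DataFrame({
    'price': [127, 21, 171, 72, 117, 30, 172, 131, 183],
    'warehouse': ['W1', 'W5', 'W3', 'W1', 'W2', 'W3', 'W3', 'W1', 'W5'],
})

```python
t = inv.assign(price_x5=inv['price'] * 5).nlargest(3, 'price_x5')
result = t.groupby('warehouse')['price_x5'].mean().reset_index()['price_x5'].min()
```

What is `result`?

add column price_x5 = inv['price'] * 5:
   price warehouse  price_x5
0    127        W1       635
1     21        W5       105
2    171        W3       855
3     72        W1       360
4    117        W2       585
5     30        W3       150
6    172        W3       860
7    131        W1       655
8    183        W5       915
take 3 rows with largest price_x5:
   price warehouse  price_x5
8    183        W5       915
6    172        W3       860
2    171        W3       855
group by warehouse, mean of price_x5:
warehouse
W3    857.5
W5    915.0
Name: price_x5, dtype: float64
reset_index():
  warehouse  price_x5
0        W3     857.5
1        W5     915.0
Then the min of column 'price_x5': 857.5

857.5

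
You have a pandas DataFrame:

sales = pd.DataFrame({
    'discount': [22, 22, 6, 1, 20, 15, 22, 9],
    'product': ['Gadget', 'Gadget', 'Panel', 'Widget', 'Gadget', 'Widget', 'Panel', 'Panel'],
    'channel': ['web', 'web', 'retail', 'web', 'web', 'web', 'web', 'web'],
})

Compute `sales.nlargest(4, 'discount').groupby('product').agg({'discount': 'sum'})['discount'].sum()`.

take 4 rows with largest discount:
   discount product channel
0        22  Gadget     web
1        22  Gadget     web
6        22   Panel     web
4        20  Gadget     web
group by product, sum of discount:
         discount
product          
Gadget         64
Panel          22
Taking the sum of column 'discount' gives 86.

86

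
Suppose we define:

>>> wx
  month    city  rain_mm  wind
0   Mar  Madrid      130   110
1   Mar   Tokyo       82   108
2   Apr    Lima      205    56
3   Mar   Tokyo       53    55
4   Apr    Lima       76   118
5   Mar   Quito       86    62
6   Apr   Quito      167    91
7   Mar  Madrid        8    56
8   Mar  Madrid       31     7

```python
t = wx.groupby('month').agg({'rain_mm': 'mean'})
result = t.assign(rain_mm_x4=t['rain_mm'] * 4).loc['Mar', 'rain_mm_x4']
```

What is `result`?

group by month, mean of rain_mm:
          rain_mm
month            
Apr    149.333333
Mar     65.000000
add column rain_mm_x4 = t['rain_mm'] * 4:
          rain_mm  rain_mm_x4
month                        
Apr    149.333333  597.333333
Mar     65.000000  260.000000
So loc['Mar', 'rain_mm_x4'] = 260.0.

260.0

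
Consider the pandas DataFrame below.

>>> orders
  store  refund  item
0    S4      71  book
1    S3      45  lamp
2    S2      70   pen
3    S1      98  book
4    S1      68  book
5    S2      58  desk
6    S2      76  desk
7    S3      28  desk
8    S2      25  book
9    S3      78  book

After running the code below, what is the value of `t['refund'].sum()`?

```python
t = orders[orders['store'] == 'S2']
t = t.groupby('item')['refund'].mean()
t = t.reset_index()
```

filter rows where store == 'S2':
  store  refund  item
2    S2      70   pen
5    S2      58  desk
6    S2      76  desk
8    S2      25  book
group by item, mean of refund:
item
book    25.0
desk    67.0
pen     70.0
Name: refund, dtype: float64
reset_index():
   item  refund
0  book    25.0
1  desk    67.0
2   pen    70.0

162.0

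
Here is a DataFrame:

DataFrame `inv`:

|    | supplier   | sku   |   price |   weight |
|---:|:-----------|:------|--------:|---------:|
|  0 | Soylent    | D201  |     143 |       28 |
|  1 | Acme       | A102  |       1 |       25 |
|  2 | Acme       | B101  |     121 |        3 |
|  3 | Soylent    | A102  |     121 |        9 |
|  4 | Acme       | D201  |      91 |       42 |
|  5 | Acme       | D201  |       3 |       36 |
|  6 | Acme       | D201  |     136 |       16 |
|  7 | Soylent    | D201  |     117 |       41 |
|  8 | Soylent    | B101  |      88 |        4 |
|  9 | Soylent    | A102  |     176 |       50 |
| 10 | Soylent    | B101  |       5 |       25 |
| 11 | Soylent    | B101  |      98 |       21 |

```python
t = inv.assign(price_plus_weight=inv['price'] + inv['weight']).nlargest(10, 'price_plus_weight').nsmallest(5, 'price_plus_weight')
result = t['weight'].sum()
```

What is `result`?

73

add column price_plus_weight = inv['price'] + inv['weight']:
   supplier   sku  price  weight  price_plus_weight
0   Soylent  D201    143      28                171
1      Acme  A102      1      25                 26
2      Acme  B101    121       3                124
3   Soylent  A102    121       9                130
4      Acme  D201     91      42                133
5      Acme  D201      3      36                 39
6      Acme  D201    136      16                152
7   Soylent  D201    117      41                158
8   Soylent  B101     88       4                 92
9   Soylent  A102    176      50                226
10  Soylent  B101      5      25                 30
11  Soylent  B101     98      21                119
take 10 rows with largest price_plus_weight:
   supplier   sku  price  weight  price_plus_weight
9   Soylent  A102    176      50                226
0   Soylent  D201    143      28                171
7   Soylent  D201    117      41                158
6      Acme  D201    136      16                152
4      Acme  D201     91      42                133
3   Soylent  A102    121       9                130
2      Acme  B101    121       3                124
11  Soylent  B101     98      21                119
8   Soylent  B101     88       4                 92
5      Acme  D201      3      36                 39
take 5 rows with smallest price_plus_weight:
   supplier   sku  price  weight  price_plus_weight
5      Acme  D201      3      36                 39
8   Soylent  B101     88       4                 92
11  Soylent  B101     98      21                119
2      Acme  B101    121       3                124
3   Soylent  A102    121       9                130
sum of column 'weight' → 73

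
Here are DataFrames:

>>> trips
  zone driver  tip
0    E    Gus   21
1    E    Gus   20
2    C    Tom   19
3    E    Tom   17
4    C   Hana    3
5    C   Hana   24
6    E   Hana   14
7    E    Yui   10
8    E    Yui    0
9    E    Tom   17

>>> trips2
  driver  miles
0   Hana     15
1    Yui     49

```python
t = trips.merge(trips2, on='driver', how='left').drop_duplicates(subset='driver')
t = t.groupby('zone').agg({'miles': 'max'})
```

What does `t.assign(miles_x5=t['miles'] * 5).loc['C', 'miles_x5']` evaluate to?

merge on 'driver' (how='left') → 10 rows:
  zone driver  tip  miles
0    E    Gus   21    NaN
1    E    Gus   20    NaN
2    C    Tom   19    NaN
3    E    Tom   17    NaN
4    C   Hana    3   15.0
5    C   Hana   24   15.0
6    E   Hana   14   15.0
7    E    Yui   10   49.0
8    E    Yui    0   49.0
9    E    Tom   17    NaN
drop duplicate driver (keep=first):
  zone driver  tip  miles
0    E    Gus   21    NaN
2    C    Tom   19    NaN
4    C   Hana    3   15.0
7    E    Yui   10   49.0
group by zone, max of miles:
      miles
zone       
C      15.0
E      49.0
add column miles_x5 = t['miles'] * 5:
      miles  miles_x5
zone                 
C      15.0      75.0
E      49.0     245.0

75.0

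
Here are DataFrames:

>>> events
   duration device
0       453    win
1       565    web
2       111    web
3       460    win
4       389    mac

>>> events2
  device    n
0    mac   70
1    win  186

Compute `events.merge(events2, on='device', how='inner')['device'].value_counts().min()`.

1

merge on 'device' (how='inner') → 3 rows:
   duration device    n
0       453    win  186
1       460    win  186
2       389    mac   70
value_counts of device:
device
win    2
mac    1
Name: count, dtype: int64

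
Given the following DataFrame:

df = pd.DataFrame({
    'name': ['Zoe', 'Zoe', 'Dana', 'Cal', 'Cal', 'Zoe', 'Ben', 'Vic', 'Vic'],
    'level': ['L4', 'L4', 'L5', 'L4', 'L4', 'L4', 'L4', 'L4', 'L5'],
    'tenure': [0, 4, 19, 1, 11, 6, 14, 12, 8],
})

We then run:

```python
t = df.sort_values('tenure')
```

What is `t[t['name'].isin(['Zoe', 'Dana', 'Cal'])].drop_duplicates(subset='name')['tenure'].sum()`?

sort by tenure:
   name level  tenure
0   Zoe    L4       0
3   Cal    L4       1
1   Zoe    L4       4
5   Zoe    L4       6
8   Vic    L5       8
4   Cal    L4      11
7   Vic    L4      12
6   Ben    L4      14
2  Dana    L5      19
filter rows where name in ['Zoe', 'Dana', 'Cal']:
   name level  tenure
0   Zoe    L4       0
3   Cal    L4       1
1   Zoe    L4       4
5   Zoe    L4       6
4   Cal    L4      11
2  Dana    L5      19
drop duplicate name (keep=first):
   name level  tenure
0   Zoe    L4       0
3   Cal    L4       1
2  Dana    L5      19
sum of column 'tenure' → 20

20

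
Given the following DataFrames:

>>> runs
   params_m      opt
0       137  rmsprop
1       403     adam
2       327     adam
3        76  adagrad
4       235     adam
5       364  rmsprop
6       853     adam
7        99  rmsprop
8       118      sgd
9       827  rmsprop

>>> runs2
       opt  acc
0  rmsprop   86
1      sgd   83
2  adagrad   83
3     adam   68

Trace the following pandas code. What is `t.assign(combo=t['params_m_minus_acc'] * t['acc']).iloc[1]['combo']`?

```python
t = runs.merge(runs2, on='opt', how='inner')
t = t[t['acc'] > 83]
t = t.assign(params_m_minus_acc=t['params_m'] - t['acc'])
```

merge on 'opt' (how='inner') → 10 rows:
   params_m      opt  acc
0       137  rmsprop   86
1       403     adam   68
2       327     adam   68
3        76  adagrad   83
4       235     adam   68
5       364  rmsprop   86
6       853     adam   68
7        99  rmsprop   86
8       118      sgd   83
9       827  rmsprop   86
filter rows where acc > 83:
   params_m      opt  acc
0       137  rmsprop   86
5       364  rmsprop   86
7        99  rmsprop   86
9       827  rmsprop   86
add column params_m_minus_acc = t['params_m'] - t['acc']:
   params_m      opt  acc  params_m_minus_acc
0       137  rmsprop   86                  51
5       364  rmsprop   86                 278
7        99  rmsprop   86                  13
9       827  rmsprop   86                 741
add column combo = t['params_m_minus_acc'] * t['acc']:
   params_m      opt  acc  params_m_minus_acc  combo
0       137  rmsprop   86                  51   4386
5       364  rmsprop   86                 278  23908
7        99  rmsprop   86                  13   1118
9       827  rmsprop   86                 741  63726
Taking the value at position 1, column 'combo' gives 23908.

23908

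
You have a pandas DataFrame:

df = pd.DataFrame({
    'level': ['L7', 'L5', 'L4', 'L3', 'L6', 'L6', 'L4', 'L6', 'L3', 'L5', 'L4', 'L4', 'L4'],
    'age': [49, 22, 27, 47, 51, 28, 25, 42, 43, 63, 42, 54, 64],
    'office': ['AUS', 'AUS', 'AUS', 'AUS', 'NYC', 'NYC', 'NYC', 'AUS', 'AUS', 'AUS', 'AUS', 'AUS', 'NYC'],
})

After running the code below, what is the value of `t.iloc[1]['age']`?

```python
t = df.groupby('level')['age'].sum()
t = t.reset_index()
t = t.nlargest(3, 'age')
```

121

group by level, sum of age:
level
L3     90
L4    212
L5     85
L6    121
L7     49
Name: age, dtype: int64
reset_index():
  level  age
0    L3   90
1    L4  212
2    L5   85
3    L6  121
4    L7   49
take 3 rows with largest age:
  level  age
1    L4  212
3    L6  121
0    L3   90
Then the value at position 1, column 'age': 121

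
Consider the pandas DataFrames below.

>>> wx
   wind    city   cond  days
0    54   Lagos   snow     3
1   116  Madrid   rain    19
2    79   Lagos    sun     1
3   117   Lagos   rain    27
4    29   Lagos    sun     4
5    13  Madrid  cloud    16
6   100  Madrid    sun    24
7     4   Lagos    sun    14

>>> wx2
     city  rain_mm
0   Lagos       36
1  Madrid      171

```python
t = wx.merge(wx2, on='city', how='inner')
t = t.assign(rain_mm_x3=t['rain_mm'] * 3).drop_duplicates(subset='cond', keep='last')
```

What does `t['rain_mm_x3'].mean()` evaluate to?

merge on 'city' (how='inner') → 8 rows:
   wind    city   cond  days  rain_mm
0    54   Lagos   snow     3       36
1   116  Madrid   rain    19      171
2    79   Lagos    sun     1       36
3   117   Lagos   rain    27       36
4    29   Lagos    sun     4       36
5    13  Madrid  cloud    16      171
6   100  Madrid    sun    24      171
7     4   Lagos    sun    14       36
add column rain_mm_x3 = t['rain_mm'] * 3:
   wind    city   cond  days  rain_mm  rain_mm_x3
0    54   Lagos   snow     3       36         108
1   116  Madrid   rain    19      171         513
2    79   Lagos    sun     1       36         108
3   117   Lagos   rain    27       36         108
4    29   Lagos    sun     4       36         108
5    13  Madrid  cloud    16      171         513
6   100  Madrid    sun    24      171         513
7     4   Lagos    sun    14       36         108
drop duplicate cond (keep=last):
   wind    city   cond  days  rain_mm  rain_mm_x3
0    54   Lagos   snow     3       36         108
3   117   Lagos   rain    27       36         108
5    13  Madrid  cloud    16      171         513
7     4   Lagos    sun    14       36         108
Finally, mean of column 'rain_mm_x3' = 209.25.

209.25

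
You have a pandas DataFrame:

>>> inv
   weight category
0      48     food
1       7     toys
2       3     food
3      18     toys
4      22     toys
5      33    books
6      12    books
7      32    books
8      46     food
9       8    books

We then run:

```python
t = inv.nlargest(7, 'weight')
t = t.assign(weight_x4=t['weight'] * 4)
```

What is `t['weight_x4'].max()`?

take 7 rows with largest weight:
   weight category
0      48     food
8      46     food
5      33    books
7      32    books
4      22     toys
3      18     toys
6      12    books
add column weight_x4 = t['weight'] * 4:
   weight category  weight_x4
0      48     food        192
8      46     food        184
5      33    books        132
7      32    books        128
4      22     toys         88
3      18     toys         72
6      12    books         48

192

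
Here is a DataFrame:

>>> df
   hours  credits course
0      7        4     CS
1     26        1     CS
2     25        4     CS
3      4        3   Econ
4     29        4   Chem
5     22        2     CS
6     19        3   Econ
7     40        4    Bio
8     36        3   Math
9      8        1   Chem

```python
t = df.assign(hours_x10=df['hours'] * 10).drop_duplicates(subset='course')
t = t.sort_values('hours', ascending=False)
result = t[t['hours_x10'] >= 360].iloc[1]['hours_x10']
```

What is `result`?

360

add column hours_x10 = df['hours'] * 10:
   hours  credits course  hours_x10
0      7        4     CS         70
1     26        1     CS        260
2     25        4     CS        250
3      4        3   Econ         40
4     29        4   Chem        290
5     22        2     CS        220
6     19        3   Econ        190
7     40        4    Bio        400
8     36        3   Math        360
9      8        1   Chem         80
drop duplicate course (keep=first):
   hours  credits course  hours_x10
0      7        4     CS         70
3      4        3   Econ         40
4     29        4   Chem        290
7     40        4    Bio        400
8     36        3   Math        360
sort by hours descending:
   hours  credits course  hours_x10
7     40        4    Bio        400
8     36        3   Math        360
4     29        4   Chem        290
0      7        4     CS         70
3      4        3   Econ         40
filter rows where hours_x10 >= 360:
   hours  credits course  hours_x10
7     40        4    Bio        400
8     36        3   Math        360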